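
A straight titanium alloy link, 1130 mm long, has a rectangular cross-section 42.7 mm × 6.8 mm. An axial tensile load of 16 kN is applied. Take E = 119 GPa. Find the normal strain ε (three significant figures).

4.63e-04

A = 290.4 mm².
σ = N/A = 55.1 MPa; ε = σ/E = 55.1/119000 = 4.631e-04.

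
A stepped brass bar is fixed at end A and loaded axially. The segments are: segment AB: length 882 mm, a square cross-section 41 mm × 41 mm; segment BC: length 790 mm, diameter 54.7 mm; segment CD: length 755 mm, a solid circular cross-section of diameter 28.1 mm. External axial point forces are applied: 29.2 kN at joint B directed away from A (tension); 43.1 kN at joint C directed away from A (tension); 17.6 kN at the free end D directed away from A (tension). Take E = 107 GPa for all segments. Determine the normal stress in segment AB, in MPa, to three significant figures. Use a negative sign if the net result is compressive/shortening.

53.5 MPa

Internal axial forces (sectioning from the free end, tension +): N_CD = 17.6 kN, N_BC = 60.7 kN, N_AB = 89.9 kN.
A_AB = 1681 mm².
σ_AB = N_AB/A_AB = 89900/1681 = 53.48 MPa.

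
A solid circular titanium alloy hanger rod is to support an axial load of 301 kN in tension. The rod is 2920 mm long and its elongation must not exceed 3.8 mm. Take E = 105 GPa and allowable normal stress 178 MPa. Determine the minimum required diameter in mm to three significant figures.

53.0 mm

Required area A ≥ P/σ_allow = 301000/178 = 1691 mm².
For a solid circular section, d ≥ √(4A/π) = 46.4 mm.
Elongation limit: A ≥ PL/(Eδ_allow) = 301000·2920/(105000·3.8) = 2203 mm² ⇒ d ≥ 52.96 mm.
The elongation limit governs.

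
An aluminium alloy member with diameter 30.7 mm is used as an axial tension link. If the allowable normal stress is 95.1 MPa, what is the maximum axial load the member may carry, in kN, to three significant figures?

70.4 kN

A = 740.2 mm².
P_max = σ_allow · A = 95.1 · 740.2 = 70400 N = 70.4 kN.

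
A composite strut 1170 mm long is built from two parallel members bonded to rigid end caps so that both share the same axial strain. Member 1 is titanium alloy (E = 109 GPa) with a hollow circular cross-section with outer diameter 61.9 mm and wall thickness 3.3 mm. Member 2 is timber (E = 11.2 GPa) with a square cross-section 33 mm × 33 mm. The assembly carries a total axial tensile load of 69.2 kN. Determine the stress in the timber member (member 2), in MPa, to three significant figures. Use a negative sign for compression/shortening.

9.88 MPa

A_1 = 607.5 mm².
A_2 = 1089 mm².
Equal strain + equilibrium ⇒ each member carries load in proportion to AE: A₁E₁ = 66220000 N, A₂E₂ = 12200000 N, ΣAE = 78420000 N.
σ₂ = P·E₂/ΣAE = 69200·11200/78420000 = 9.884 MPa.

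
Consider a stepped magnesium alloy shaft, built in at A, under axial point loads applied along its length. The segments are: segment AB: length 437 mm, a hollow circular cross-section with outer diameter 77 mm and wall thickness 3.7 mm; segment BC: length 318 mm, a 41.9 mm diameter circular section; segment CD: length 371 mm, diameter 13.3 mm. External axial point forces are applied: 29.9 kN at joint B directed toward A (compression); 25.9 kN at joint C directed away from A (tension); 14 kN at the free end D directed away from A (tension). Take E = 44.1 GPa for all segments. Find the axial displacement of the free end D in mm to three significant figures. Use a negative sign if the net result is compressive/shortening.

Internal axial forces (sectioning from the free end, tension +): N_CD = 14 kN, N_BC = 39.9 kN, N_AB = 10 kN.
A_AB = 852 mm².
A_BC = 1379 mm².
A_CD = 138.9 mm².
δ_AB = 10000·437/(852·44100) = 0.1163 mm
δ_BC = 39900·318/(1379·44100) = 0.2087 mm
δ_CD = 14000·371/(138.9·44100) = 0.8478 mm
δ = Σδ_i = 1.173 mm.

1.17 mm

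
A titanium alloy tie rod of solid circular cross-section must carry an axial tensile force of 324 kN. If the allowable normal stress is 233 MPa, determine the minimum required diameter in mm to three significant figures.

Required area A ≥ P/σ_allow = 324000/233 = 1391 mm².
For a solid circular section, d ≥ √(4A/π) = 42.08 mm.

42.1 mm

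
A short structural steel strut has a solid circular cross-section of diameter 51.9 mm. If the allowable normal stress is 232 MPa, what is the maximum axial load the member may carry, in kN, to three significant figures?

491 kN

A = 2116 mm².
P_max = σ_allow · A = 232 · 2116 = 490800 N = 490.8 kN.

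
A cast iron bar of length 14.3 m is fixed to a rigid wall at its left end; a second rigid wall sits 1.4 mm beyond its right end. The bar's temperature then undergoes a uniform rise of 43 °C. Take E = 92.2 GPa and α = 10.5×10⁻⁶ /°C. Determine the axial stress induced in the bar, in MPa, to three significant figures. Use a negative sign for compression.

-32.6 MPa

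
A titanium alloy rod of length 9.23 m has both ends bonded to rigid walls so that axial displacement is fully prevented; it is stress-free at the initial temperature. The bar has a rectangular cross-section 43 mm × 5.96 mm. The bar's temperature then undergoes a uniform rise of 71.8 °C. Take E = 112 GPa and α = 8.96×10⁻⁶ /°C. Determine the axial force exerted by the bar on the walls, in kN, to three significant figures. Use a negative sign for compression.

-18.5 kN

Free thermal expansion αLΔT = 8.96e-6 · 9230 · 71.8 = 5.938 mm.
The walls impose strain ε = −(5.938)/9230 = -6.4333e-04; σ = Eε = 112000 · -6.4333e-04 = -72.05 MPa.
Wall reaction R = σ·A = -72.05·256.3 = -18470 N = -18.47 kN.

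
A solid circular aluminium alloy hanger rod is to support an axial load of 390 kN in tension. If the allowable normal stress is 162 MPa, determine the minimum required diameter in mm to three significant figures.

55.4 mm

Required area A ≥ P/σ_allow = 390000/162 = 2407 mm².
For a solid circular section, d ≥ √(4A/π) = 55.36 mm.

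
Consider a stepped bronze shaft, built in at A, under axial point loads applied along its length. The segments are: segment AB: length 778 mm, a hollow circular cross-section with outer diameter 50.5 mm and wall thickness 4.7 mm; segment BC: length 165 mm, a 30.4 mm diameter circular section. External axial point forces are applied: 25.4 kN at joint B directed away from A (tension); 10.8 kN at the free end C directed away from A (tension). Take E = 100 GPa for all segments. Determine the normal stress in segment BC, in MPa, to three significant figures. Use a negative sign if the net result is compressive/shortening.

Internal axial forces (sectioning from the free end, tension +): N_BC = 10.8 kN, N_AB = 36.2 kN.
A_BC = 725.8 mm².
σ_BC = N_BC/A_BC = 10800/725.8 = 14.88 MPa.

14.9 MPa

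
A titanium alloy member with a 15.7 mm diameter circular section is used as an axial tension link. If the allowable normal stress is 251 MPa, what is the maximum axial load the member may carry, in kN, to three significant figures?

48.6 kN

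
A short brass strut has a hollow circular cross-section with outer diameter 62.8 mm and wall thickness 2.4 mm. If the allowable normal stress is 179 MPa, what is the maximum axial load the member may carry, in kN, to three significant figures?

A = 455.4 mm².
P_max = σ_allow · A = 179 · 455.4 = 81520 N = 81.52 kN.

81.5 kN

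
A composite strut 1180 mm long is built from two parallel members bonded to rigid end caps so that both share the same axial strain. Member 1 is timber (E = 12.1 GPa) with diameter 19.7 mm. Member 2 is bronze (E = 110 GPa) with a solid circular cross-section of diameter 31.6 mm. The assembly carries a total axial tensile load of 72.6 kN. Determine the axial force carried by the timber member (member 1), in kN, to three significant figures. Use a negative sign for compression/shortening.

A_1 = 304.8 mm².
A_2 = 784.3 mm².
Equal strain + equilibrium ⇒ each member carries load in proportion to AE: A₁E₁ = 3688000 N, A₂E₂ = 86270000 N, ΣAE = 89960000 N.
F₁ = P·A₁E₁/ΣAE = 72600·3688000/89960000 = 2977 N.

2.98 kN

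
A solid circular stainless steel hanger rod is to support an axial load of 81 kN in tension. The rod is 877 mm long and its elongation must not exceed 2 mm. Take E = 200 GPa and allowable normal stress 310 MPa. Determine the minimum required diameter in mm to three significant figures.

18.2 mm

Required area A ≥ P/σ_allow = 81000/310 = 261.3 mm².
For a solid circular section, d ≥ √(4A/π) = 18.24 mm.
Elongation limit: A ≥ PL/(Eδ_allow) = 81000·877/(200000·2) = 177.6 mm² ⇒ d ≥ 15.04 mm.
The stress limit governs.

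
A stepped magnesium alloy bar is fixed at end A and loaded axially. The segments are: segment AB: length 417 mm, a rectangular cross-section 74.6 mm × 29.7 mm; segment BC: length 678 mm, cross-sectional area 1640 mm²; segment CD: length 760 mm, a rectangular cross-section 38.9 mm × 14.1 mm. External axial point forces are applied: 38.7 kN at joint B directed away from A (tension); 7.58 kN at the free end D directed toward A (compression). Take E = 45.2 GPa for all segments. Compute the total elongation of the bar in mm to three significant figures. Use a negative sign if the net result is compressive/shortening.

-0.172 mm

Internal axial forces (sectioning from the free end, tension +): N_CD = -7.58 kN, N_BC = -7.58 kN, N_AB = 31.12 kN.
A_AB = 2216 mm².
A_CD = 548.5 mm².
δ_AB = 31120·417/(2216·45200) = 0.1296 mm
δ_BC = -7580·678/(1640·45200) = -0.06933 mm
δ_CD = -7580·760/(548.5·45200) = -0.2324 mm
δ = Σδ_i = -0.1721 mm.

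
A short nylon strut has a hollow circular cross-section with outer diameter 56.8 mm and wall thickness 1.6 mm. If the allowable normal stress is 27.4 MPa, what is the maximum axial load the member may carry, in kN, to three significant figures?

7.60 kN

A = 277.5 mm².
P_max = σ_allow · A = 27.4 · 277.5 = 7603 N = 7.603 kN.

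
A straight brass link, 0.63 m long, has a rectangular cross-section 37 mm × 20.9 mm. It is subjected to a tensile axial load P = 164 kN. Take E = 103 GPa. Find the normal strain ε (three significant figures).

0.00206

A = 773.3 mm².
σ = N/A = 212.1 MPa; ε = σ/E = 212.1/103000 = 2.059e-03.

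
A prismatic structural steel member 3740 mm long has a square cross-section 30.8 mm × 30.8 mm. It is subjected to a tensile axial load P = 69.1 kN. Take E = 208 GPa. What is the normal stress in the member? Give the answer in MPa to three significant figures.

72.8 MPa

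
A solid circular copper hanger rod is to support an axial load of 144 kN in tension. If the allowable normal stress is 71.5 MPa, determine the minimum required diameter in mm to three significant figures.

Required area A ≥ P/σ_allow = 144000/71.5 = 2014 mm².
For a solid circular section, d ≥ √(4A/π) = 50.64 mm.

50.6 mm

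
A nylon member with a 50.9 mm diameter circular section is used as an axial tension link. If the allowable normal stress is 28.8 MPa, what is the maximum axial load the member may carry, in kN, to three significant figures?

A = 2035 mm².
P_max = σ_allow · A = 28.8 · 2035 = 58600 N = 58.6 kN.

58.6 kN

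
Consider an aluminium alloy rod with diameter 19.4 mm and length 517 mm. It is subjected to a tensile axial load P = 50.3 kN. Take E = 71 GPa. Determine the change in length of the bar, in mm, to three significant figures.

A = 295.6 mm².
δ_mech = NL/(AE) = 50300·517/(295.6·71000) = 1.239 mm.

1.24 mm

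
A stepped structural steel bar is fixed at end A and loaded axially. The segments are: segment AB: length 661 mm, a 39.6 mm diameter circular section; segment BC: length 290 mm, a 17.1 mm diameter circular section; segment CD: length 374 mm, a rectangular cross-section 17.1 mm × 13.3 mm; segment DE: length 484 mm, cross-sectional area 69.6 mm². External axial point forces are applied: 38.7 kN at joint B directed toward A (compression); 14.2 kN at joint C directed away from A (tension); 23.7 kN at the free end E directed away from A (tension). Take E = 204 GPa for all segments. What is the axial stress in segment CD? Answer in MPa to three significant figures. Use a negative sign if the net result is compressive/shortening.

104 MPa

Internal axial forces (sectioning from the free end, tension +): N_DE = 23.7 kN, N_CD = 23.7 kN, N_BC = 37.9 kN, N_AB = -0.8 kN.
A_CD = 227.4 mm².
σ_CD = N_CD/A_CD = 23700/227.4 = 104.2 MPa.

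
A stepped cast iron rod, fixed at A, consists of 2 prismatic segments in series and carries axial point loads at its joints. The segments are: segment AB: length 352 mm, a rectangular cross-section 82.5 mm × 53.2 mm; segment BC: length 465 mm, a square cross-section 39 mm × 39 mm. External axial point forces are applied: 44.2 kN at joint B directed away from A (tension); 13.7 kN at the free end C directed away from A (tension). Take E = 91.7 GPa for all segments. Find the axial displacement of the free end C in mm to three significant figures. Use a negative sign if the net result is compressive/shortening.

0.0963 mm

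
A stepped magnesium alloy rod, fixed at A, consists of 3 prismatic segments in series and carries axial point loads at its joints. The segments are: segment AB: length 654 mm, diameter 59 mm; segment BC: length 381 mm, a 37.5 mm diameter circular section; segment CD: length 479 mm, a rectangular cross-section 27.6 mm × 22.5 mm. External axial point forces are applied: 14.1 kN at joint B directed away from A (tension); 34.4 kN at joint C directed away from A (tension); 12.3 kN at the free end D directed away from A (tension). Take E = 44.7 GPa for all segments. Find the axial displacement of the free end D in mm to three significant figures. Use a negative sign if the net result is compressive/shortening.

0.898 mm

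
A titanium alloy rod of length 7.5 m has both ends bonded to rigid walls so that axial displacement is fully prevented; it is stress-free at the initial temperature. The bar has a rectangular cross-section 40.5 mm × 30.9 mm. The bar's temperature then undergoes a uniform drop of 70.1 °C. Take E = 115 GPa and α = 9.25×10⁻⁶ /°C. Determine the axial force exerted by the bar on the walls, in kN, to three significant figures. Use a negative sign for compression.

Free thermal expansion αLΔT = 9.25e-6 · 7500 · -70.1 = -4.863 mm.
The walls impose strain ε = −(-4.863)/7500 = 6.4842e-04; σ = Eε = 115000 · 6.4842e-04 = 74.57 MPa.
Wall reaction R = σ·A = 74.57·1251 = 93320 N = 93.32 kN.

93.3 kN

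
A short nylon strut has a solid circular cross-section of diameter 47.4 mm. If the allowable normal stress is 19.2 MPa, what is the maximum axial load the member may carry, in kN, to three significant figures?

A = 1765 mm².
P_max = σ_allow · A = 19.2 · 1765 = 33880 N = 33.88 kN.

33.9 kN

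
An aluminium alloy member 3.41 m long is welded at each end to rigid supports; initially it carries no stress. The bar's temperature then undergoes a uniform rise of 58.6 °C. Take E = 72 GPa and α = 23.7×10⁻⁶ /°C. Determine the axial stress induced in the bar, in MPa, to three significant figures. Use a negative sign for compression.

-100 MPa

Free thermal expansion αLΔT = 23.7e-6 · 3410 · 58.6 = 4.736 mm.
The walls impose strain ε = −(4.736)/3410 = -1.3888e-03; σ = Eε = 72000 · -1.3888e-03 = -100 MPa.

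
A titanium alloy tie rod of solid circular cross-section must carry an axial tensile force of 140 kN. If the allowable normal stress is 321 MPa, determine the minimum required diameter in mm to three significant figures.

Required area A ≥ P/σ_allow = 140000/321 = 436.1 mm².
For a solid circular section, d ≥ √(4A/π) = 23.56 mm.

23.6 mm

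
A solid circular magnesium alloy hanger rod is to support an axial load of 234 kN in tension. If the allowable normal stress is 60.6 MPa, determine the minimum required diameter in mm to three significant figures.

70.1 mm

Required area A ≥ P/σ_allow = 234000/60.6 = 3861 mm².
For a solid circular section, d ≥ √(4A/π) = 70.12 mm.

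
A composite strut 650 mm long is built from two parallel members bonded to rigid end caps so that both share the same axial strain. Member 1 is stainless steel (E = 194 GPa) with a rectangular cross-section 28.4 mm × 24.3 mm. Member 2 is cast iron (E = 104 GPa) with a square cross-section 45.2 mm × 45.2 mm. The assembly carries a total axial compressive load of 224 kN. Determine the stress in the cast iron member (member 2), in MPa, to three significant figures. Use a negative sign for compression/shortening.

A_1 = 690.1 mm².
A_2 = 2043 mm².
Equal strain + equilibrium ⇒ each member carries load in proportion to AE: A₁E₁ = 133900000 N, A₂E₂ = 212500000 N, ΣAE = 346400000 N.
σ₂ = P·E₂/ΣAE = -224000·104000/346400000 = -67.26 MPa.

-67.3 MPa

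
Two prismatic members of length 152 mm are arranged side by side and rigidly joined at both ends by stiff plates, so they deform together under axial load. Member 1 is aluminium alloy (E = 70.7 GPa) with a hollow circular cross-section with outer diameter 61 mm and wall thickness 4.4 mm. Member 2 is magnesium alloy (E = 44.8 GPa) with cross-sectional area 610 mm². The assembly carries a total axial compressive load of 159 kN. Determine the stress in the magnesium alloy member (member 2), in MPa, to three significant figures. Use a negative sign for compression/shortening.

-86.2 MPa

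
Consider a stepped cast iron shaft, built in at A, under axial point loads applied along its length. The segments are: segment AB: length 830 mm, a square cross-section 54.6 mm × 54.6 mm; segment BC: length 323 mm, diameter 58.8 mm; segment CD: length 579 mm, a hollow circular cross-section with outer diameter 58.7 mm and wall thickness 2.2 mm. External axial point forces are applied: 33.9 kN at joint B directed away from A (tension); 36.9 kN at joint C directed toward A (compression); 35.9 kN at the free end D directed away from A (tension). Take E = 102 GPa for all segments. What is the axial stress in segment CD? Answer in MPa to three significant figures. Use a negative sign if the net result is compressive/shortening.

Internal axial forces (sectioning from the free end, tension +): N_CD = 35.9 kN, N_BC = -1 kN, N_AB = 32.9 kN.
A_CD = 390.5 mm².
σ_CD = N_CD/A_CD = 35900/390.5 = 91.93 MPa.

91.9 MPa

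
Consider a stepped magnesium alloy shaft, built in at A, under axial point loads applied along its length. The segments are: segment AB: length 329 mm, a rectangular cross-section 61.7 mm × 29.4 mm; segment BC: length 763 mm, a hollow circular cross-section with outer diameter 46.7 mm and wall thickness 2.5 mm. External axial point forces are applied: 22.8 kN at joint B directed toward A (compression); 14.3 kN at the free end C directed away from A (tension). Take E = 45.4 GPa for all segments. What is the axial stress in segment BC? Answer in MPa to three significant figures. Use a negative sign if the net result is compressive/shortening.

Internal axial forces (sectioning from the free end, tension +): N_BC = 14.3 kN, N_AB = -8.5 kN.
A_BC = 347.1 mm².
σ_BC = N_BC/A_BC = 14300/347.1 = 41.19 MPa.

41.2 MPa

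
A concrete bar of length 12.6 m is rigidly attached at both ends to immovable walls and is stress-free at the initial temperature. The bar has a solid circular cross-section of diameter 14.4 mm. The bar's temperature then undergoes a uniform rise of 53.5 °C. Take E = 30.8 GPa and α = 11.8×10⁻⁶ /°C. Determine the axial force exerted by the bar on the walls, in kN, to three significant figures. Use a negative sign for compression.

-3.17 kN

Free thermal expansion αLΔT = 11.8e-6 · 12600 · 53.5 = 7.954 mm.
The walls impose strain ε = −(7.954)/12600 = -6.3130e-04; σ = Eε = 30800 · -6.3130e-04 = -19.44 MPa.
Wall reaction R = σ·A = -19.44·162.9 = -3167 N = -3.167 kN.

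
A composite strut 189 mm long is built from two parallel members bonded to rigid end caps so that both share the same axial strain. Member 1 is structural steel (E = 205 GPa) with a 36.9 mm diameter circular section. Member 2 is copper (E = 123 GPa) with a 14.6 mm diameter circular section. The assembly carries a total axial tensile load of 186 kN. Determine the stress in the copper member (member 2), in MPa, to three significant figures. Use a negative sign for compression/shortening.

95.4 MPa

A_1 = 1069 mm².
A_2 = 167.4 mm².
Equal strain + equilibrium ⇒ each member carries load in proportion to AE: A₁E₁ = 219200000 N, A₂E₂ = 20590000 N, ΣAE = 239800000 N.
σ₂ = P·E₂/ΣAE = 186000·123000/239800000 = 95.4 MPa.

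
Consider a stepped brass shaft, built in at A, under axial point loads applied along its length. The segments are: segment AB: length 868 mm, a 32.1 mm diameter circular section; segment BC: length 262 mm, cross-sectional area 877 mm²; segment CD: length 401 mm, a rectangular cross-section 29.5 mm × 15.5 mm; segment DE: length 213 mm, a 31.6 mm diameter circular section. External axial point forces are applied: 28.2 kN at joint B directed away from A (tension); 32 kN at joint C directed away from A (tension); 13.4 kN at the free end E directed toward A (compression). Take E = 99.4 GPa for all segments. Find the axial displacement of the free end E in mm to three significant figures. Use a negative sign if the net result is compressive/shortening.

Internal axial forces (sectioning from the free end, tension +): N_DE = -13.4 kN, N_CD = -13.4 kN, N_BC = 18.6 kN, N_AB = 46.8 kN.
A_AB = 809.3 mm².
A_CD = 457.2 mm².
A_DE = 784.3 mm².
δ_AB = 46800·868/(809.3·99400) = 0.505 mm
δ_BC = 18600·262/(877·99400) = 0.0559 mm
δ_CD = -13400·401/(457.2·99400) = -0.1182 mm
δ_DE = -13400·213/(784.3·99400) = -0.03661 mm
δ = Σδ_i = 0.4061 mm.

0.406 mm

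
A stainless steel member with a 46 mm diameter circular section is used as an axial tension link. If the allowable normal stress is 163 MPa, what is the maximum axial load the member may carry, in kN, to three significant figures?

A = 1662 mm².
P_max = σ_allow · A = 163 · 1662 = 270900 N = 270.9 kN.

271 kN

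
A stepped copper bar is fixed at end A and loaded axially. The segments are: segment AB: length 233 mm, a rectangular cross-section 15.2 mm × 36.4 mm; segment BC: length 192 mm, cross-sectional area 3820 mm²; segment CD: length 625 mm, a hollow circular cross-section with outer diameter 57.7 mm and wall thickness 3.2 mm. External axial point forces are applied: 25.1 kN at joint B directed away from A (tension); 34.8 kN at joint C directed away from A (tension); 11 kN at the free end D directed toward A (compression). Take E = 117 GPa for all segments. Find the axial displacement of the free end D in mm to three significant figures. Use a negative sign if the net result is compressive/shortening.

0.0790 mm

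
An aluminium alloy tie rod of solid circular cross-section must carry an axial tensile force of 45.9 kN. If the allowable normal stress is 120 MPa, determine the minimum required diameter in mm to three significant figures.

Required area A ≥ P/σ_allow = 45900/120 = 382.5 mm².
For a solid circular section, d ≥ √(4A/π) = 22.07 mm.

22.1 mm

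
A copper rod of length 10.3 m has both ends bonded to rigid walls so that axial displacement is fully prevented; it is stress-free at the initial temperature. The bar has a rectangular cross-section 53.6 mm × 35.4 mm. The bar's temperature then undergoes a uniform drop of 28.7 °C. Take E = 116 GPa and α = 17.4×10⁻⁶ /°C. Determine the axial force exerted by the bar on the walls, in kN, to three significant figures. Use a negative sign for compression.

Free thermal expansion αLΔT = 17.4e-6 · 10300 · -28.7 = -5.144 mm.
The walls impose strain ε = −(-5.144)/10300 = 4.9938e-04; σ = Eε = 116000 · 4.9938e-04 = 57.93 MPa.
Wall reaction R = σ·A = 57.93·1897 = 109900 N = 109.9 kN.

110 kN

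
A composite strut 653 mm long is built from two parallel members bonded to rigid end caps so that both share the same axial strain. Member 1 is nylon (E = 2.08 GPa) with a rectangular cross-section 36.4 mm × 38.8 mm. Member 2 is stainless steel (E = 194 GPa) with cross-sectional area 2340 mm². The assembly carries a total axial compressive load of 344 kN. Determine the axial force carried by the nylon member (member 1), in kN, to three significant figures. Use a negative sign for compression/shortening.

-2.21 kN

A_1 = 1412 mm².
Equal strain + equilibrium ⇒ each member carries load in proportion to AE: A₁E₁ = 2938000 N, A₂E₂ = 454000000 N, ΣAE = 456900000 N.
F₁ = P·A₁E₁/ΣAE = -344000·2938000/456900000 = -2212 N.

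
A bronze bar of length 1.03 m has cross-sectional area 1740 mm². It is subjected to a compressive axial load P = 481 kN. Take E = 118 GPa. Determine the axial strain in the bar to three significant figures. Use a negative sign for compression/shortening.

-0.00234

σ = N/A = -276.4 MPa; ε = σ/E = -276.4/118000 = -2.343e-03.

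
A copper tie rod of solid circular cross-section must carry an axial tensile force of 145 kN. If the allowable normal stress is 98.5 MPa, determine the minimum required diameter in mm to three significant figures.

Required area A ≥ P/σ_allow = 145000/98.5 = 1472 mm².
For a solid circular section, d ≥ √(4A/π) = 43.29 mm.

43.3 mm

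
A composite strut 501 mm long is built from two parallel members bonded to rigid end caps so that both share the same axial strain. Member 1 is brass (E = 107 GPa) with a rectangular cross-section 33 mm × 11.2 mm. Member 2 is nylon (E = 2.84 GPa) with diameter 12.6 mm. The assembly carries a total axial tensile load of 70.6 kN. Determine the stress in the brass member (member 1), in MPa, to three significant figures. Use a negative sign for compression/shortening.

A_1 = 369.6 mm².
A_2 = 124.7 mm².
Equal strain + equilibrium ⇒ each member carries load in proportion to AE: A₁E₁ = 39550000 N, A₂E₂ = 354100 N, ΣAE = 39900000 N.
σ₁ = P·E₁/ΣAE = 70600·107000/39900000 = 189.3 MPa.

189 MPa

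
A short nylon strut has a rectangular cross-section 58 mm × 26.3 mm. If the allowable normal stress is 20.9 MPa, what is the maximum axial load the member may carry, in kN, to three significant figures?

31.9 kN

A = 1525 mm².
P_max = σ_allow · A = 20.9 · 1525 = 31880 N = 31.88 kN.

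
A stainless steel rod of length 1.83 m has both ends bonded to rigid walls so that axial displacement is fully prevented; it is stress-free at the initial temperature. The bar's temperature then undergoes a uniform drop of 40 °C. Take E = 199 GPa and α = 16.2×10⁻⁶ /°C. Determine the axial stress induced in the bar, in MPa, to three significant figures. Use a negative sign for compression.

Free thermal expansion αLΔT = 16.2e-6 · 1830 · -40 = -1.186 mm.
The walls impose strain ε = −(-1.186)/1830 = 6.4800e-04; σ = Eε = 199000 · 6.4800e-04 = 129 MPa.

129 MPa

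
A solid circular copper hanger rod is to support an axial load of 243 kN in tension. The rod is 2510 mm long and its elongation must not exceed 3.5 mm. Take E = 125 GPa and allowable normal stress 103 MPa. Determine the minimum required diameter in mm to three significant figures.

Required area A ≥ P/σ_allow = 243000/103 = 2359 mm².
For a solid circular section, d ≥ √(4A/π) = 54.81 mm.
Elongation limit: A ≥ PL/(Eδ_allow) = 243000·2510/(125000·3.5) = 1394 mm² ⇒ d ≥ 42.13 mm.
The stress limit governs.

54.8 mm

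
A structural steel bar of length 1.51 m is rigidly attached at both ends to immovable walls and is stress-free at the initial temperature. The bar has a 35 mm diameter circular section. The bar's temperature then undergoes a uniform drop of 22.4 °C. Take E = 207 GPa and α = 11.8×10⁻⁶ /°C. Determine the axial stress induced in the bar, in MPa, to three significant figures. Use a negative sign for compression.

54.7 MPa

Free thermal expansion αLΔT = 11.8e-6 · 1510 · -22.4 = -0.3991 mm.
The walls impose strain ε = −(-0.3991)/1510 = 2.6432e-04; σ = Eε = 207000 · 2.6432e-04 = 54.71 MPa.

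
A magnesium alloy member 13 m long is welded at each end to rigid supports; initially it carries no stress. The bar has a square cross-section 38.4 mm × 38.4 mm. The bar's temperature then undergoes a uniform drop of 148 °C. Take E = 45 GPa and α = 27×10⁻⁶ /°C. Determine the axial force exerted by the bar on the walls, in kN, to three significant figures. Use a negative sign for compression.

265 kN

Free thermal expansion αLΔT = 27e-6 · 13000 · -148 = -51.95 mm.
The walls impose strain ε = −(-51.95)/13000 = 3.9960e-03; σ = Eε = 45000 · 3.9960e-03 = 179.8 MPa.
Wall reaction R = σ·A = 179.8·1475 = 265200 N = 265.2 kN.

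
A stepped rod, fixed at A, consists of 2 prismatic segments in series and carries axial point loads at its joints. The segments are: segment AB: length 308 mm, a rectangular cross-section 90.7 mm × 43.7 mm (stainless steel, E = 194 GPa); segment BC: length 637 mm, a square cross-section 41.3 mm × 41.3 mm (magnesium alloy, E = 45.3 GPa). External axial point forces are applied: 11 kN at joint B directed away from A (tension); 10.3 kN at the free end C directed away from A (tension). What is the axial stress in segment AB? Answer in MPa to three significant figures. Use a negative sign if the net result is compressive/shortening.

5.37 MPa

Internal axial forces (sectioning from the free end, tension +): N_BC = 10.3 kN, N_AB = 21.3 kN.
A_AB = 3964 mm².
σ_AB = N_AB/A_AB = 21300/3964 = 5.374 MPa.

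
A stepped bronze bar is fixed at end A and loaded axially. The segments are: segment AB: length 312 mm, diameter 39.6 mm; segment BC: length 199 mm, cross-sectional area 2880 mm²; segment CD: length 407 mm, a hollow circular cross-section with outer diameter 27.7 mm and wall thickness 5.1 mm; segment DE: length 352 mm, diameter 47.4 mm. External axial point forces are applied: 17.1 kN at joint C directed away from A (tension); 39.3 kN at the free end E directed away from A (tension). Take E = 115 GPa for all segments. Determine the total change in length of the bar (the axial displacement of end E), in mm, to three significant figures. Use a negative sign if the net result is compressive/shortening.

Internal axial forces (sectioning from the free end, tension +): N_DE = 39.3 kN, N_CD = 39.3 kN, N_BC = 56.4 kN, N_AB = 56.4 kN.
A_AB = 1232 mm².
A_CD = 362.1 mm².
A_DE = 1765 mm².
δ_AB = 56400·312/(1232·115000) = 0.1242 mm
δ_BC = 56400·199/(2880·115000) = 0.03389 mm
δ_CD = 39300·407/(362.1·115000) = 0.3841 mm
δ_DE = 39300·352/(1765·115000) = 0.06817 mm
δ = Σδ_i = 0.6104 mm.

0.610 mm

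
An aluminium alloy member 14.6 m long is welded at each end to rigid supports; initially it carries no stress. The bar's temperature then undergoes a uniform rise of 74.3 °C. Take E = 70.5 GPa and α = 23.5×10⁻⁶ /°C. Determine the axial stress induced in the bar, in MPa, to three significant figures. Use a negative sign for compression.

-123 MPa

Free thermal expansion αLΔT = 23.5e-6 · 14600 · 74.3 = 25.49 mm.
The walls impose strain ε = −(25.49)/14600 = -1.7460e-03; σ = Eε = 70500 · -1.7460e-03 = -123.1 MPa.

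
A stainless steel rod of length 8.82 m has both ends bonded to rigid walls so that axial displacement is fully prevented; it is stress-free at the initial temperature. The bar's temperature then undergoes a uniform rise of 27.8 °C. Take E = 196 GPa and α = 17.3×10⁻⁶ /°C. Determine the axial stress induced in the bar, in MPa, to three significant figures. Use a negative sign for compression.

Free thermal expansion αLΔT = 17.3e-6 · 8820 · 27.8 = 4.242 mm.
The walls impose strain ε = −(4.242)/8820 = -4.8094e-04; σ = Eε = 196000 · -4.8094e-04 = -94.26 MPa.

-94.3 MPa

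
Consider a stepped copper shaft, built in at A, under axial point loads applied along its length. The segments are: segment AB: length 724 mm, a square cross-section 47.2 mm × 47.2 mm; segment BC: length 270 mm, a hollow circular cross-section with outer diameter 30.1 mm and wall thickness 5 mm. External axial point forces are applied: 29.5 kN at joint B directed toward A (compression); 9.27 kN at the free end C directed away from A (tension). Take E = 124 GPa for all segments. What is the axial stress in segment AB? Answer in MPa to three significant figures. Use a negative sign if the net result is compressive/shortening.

Internal axial forces (sectioning from the free end, tension +): N_BC = 9.27 kN, N_AB = -20.23 kN.
A_AB = 2228 mm².
σ_AB = N_AB/A_AB = -20230/2228 = -9.081 MPa.

-9.08 MPa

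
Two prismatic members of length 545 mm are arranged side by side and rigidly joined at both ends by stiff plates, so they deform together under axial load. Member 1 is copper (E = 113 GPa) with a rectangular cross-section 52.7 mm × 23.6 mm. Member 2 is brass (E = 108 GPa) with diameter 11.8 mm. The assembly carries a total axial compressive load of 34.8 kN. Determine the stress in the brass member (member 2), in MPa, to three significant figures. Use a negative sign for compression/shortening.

A_1 = 1244 mm².
A_2 = 109.4 mm².
Equal strain + equilibrium ⇒ each member carries load in proportion to AE: A₁E₁ = 140500000 N, A₂E₂ = 11810000 N, ΣAE = 152400000 N.
σ₂ = P·E₂/ΣAE = -34800·108000/152400000 = -24.67 MPa.

-24.7 MPa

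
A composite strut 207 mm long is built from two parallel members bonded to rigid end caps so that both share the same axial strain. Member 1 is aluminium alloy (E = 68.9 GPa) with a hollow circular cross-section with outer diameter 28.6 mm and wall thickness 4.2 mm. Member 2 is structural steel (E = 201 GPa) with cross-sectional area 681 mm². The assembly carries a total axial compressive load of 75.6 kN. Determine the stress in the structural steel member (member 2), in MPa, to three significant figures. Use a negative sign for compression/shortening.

-95.5 MPa

A_1 = 322 mm².
Equal strain + equilibrium ⇒ each member carries load in proportion to AE: A₁E₁ = 22180000 N, A₂E₂ = 136900000 N, ΣAE = 159100000 N.
σ₂ = P·E₂/ΣAE = -75600·201000/159100000 = -95.53 MPa.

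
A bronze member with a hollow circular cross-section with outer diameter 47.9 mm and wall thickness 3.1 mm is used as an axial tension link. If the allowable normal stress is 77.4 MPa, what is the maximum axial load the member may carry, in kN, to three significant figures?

A = 436.3 mm².
P_max = σ_allow · A = 77.4 · 436.3 = 33770 N = 33.77 kN.

33.8 kN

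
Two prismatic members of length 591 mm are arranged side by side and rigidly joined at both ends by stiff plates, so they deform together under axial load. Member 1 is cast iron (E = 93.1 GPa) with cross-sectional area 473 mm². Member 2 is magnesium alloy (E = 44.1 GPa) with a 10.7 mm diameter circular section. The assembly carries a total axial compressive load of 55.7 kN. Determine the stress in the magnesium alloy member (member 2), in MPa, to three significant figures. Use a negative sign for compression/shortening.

A_2 = 89.92 mm².
Equal strain + equilibrium ⇒ each member carries load in proportion to AE: A₁E₁ = 44040000 N, A₂E₂ = 3965000 N, ΣAE = 48000000 N.
σ₂ = P·E₂/ΣAE = -55700·44100/48000000 = -51.17 MPa.

-51.2 MPa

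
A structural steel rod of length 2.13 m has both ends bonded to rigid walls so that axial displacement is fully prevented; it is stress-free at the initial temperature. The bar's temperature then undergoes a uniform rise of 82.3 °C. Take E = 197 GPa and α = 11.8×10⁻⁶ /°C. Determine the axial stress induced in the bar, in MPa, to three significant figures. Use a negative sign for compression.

-191 MPa

Free thermal expansion αLΔT = 11.8e-6 · 2130 · 82.3 = 2.069 mm.
The walls impose strain ε = −(2.069)/2130 = -9.7114e-04; σ = Eε = 197000 · -9.7114e-04 = -191.3 MPa.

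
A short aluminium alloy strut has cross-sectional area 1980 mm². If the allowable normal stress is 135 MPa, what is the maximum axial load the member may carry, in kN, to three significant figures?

267 kN

P_max = σ_allow · A = 135 · 1980 = 267300 N = 267.3 kN.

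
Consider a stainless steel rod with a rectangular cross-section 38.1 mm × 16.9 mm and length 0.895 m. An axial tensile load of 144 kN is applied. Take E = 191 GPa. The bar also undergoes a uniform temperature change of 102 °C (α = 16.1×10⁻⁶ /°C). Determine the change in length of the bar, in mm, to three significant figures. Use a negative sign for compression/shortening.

2.52 mm

A = 643.9 mm².
δ_mech = NL/(AE) = 144000·895/(643.9·191000) = 1.048 mm.
δ_thermal = αLΔT = 16.1e-6·895·102 = 1.47 mm.
δ = δ_mech + δ_thermal = 2.518 mm.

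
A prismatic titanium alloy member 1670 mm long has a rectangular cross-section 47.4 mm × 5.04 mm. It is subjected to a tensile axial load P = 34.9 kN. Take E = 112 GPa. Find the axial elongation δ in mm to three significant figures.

A = 238.9 mm².
δ_mech = NL/(AE) = 34900·1670/(238.9·112000) = 2.178 mm.

2.18 mm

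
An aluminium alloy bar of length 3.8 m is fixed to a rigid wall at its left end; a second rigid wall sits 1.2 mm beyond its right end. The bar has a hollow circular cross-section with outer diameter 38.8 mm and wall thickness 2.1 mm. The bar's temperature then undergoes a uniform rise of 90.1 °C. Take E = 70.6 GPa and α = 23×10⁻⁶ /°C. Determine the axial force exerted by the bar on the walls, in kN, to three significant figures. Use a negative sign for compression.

-30.0 kN

Free thermal expansion αLΔT = 23e-6 · 3800 · 90.1 = 7.875 mm.
The walls engage after the gap closes; constrained expansion = 7.875 − 1.2 = 6.675 mm.
The walls impose strain ε = −(6.675)/3800 = -1.7565e-03; σ = Eε = 70600 · -1.7565e-03 = -124 MPa.
Wall reaction R = σ·A = -124·242.1 = -30030 N = -30.03 kN.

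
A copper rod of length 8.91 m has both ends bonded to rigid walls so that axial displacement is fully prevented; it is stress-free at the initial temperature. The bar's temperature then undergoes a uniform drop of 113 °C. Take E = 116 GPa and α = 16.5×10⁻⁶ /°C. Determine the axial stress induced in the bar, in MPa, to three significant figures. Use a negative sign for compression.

216 MPa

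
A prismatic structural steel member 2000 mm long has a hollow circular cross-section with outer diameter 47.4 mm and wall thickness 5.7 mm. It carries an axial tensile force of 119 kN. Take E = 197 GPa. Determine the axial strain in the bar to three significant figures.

8.09e-04

A = 746.7 mm².
σ = N/A = 159.4 MPa; ε = σ/E = 159.4/197000 = 8.089e-04.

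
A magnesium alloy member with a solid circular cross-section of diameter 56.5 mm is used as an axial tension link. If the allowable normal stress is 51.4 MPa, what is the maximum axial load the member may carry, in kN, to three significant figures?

A = 2507 mm².
P_max = σ_allow · A = 51.4 · 2507 = 128900 N = 128.9 kN.

129 kN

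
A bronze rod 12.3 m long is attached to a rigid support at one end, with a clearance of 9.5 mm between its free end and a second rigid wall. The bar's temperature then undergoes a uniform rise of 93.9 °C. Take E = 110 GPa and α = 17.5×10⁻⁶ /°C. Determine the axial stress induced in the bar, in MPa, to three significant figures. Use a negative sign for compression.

-95.8 MPa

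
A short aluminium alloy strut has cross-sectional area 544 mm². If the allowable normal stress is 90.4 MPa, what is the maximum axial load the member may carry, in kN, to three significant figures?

P_max = σ_allow · A = 90.4 · 544 = 49180 N = 49.18 kN.

49.2 kN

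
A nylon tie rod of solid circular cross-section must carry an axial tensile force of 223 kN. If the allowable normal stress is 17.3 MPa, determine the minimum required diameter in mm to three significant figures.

Required area A ≥ P/σ_allow = 223000/17.3 = 12890 mm².
For a solid circular section, d ≥ √(4A/π) = 128.1 mm.

128 mm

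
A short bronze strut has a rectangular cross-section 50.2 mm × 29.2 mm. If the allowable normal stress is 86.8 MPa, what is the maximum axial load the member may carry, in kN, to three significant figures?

127 kN

A = 1466 mm².
P_max = σ_allow · A = 86.8 · 1466 = 127200 N = 127.2 kN.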